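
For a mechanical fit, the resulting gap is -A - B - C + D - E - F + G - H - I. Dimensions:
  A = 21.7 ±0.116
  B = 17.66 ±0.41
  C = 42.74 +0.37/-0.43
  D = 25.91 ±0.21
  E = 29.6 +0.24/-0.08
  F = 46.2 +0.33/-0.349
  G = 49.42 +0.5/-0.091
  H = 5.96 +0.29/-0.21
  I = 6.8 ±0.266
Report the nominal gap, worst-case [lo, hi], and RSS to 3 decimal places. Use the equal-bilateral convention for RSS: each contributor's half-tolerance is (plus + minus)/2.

Stack each dimension's contribution:
  -A: nom -21.700 → Σnom=-21.700; wc +0.116/-0.116 → slack +0.116/-0.116; half-tol=0.116, Σhalf²=0.013456
  -B: nom -17.660 → Σnom=-39.360; wc +0.410/-0.410 → slack +0.526/-0.526; half-tol=0.410, Σhalf²=0.181556
  -C: nom -42.740 → Σnom=-82.100; wc +0.430/-0.370 → slack +0.956/-0.896; half-tol=0.400, Σhalf²=0.341556
  +D: nom +25.910 → Σnom=-56.190; wc +0.210/-0.210 → slack +1.166/-1.106; half-tol=0.210, Σhalf²=0.385656
  -E: nom -29.600 → Σnom=-85.790; wc +0.080/-0.240 → slack +1.246/-1.346; half-tol=0.160, Σhalf²=0.411256
  -F: nom -46.200 → Σnom=-131.990; wc +0.349/-0.330 → slack +1.595/-1.676; half-tol=0.340, Σhalf²=0.526516
  +G: nom +49.420 → Σnom=-82.570; wc +0.500/-0.091 → slack +2.095/-1.767; half-tol=0.295, Σhalf²=0.613837
  -H: nom -5.960 → Σnom=-88.530; wc +0.210/-0.290 → slack +2.305/-2.057; half-tol=0.250, Σhalf²=0.676337
  -I: nom -6.800 → Σnom=-95.330; wc +0.266/-0.266 → slack +2.571/-2.323; half-tol=0.266, Σhalf²=0.747093
Nominal = -95.330. Worst-case = [-95.330 - 2.323, -95.330 + 2.571] = [-97.653, -92.759]. RSS = √0.747093 = 0.864.

nominal=-95.330 wc=[-97.653,-92.759] rss=0.864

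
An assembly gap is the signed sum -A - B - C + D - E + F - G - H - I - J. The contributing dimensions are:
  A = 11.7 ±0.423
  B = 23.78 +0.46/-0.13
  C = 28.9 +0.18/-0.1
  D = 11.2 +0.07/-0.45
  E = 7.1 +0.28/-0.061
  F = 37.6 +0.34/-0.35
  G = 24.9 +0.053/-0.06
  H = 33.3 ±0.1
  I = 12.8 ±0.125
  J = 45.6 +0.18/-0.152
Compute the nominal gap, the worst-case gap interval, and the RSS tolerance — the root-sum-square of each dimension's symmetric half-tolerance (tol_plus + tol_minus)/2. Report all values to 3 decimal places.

Stack each dimension's contribution:
  -A: nom -11.700 → Σnom=-11.700; wc +0.423/-0.423 → slack +0.423/-0.423; half-tol=0.423, Σhalf²=0.178929
  -B: nom -23.780 → Σnom=-35.480; wc +0.130/-0.460 → slack +0.553/-0.883; half-tol=0.295, Σhalf²=0.265954
  -C: nom -28.900 → Σnom=-64.380; wc +0.100/-0.180 → slack +0.653/-1.063; half-tol=0.140, Σhalf²=0.285554
  +D: nom +11.200 → Σnom=-53.180; wc +0.070/-0.450 → slack +0.723/-1.513; half-tol=0.260, Σhalf²=0.353154
  -E: nom -7.100 → Σnom=-60.280; wc +0.061/-0.280 → slack +0.784/-1.793; half-tol=0.171, Σhalf²=0.382224
  +F: nom +37.600 → Σnom=-22.680; wc +0.340/-0.350 → slack +1.124/-2.143; half-tol=0.345, Σhalf²=0.501249
  -G: nom -24.900 → Σnom=-47.580; wc +0.060/-0.053 → slack +1.184/-2.196; half-tol=0.056, Σhalf²=0.504441
  -H: nom -33.300 → Σnom=-80.880; wc +0.100/-0.100 → slack +1.284/-2.296; half-tol=0.100, Σhalf²=0.514441
  -I: nom -12.800 → Σnom=-93.680; wc +0.125/-0.125 → slack +1.409/-2.421; half-tol=0.125, Σhalf²=0.530066
  -J: nom -45.600 → Σnom=-139.280; wc +0.152/-0.180 → slack +1.561/-2.601; half-tol=0.166, Σhalf²=0.557623
Nominal = -139.280. Worst-case = [-139.280 - 2.601, -139.280 + 1.561] = [-141.881, -137.719]. RSS = √0.557623 = 0.747.

nominal=-139.280 wc=[-141.881,-137.719] rss=0.747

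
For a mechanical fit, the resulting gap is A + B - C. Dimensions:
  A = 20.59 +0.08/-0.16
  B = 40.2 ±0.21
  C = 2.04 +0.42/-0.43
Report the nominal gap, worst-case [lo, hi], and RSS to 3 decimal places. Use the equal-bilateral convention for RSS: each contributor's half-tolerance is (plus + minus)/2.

Stack each dimension's contribution:
  +A: nom +20.590 → Σnom=20.590; wc +0.080/-0.160 → slack +0.080/-0.160; half-tol=0.120, Σhalf²=0.014400
  +B: nom +40.200 → Σnom=60.790; wc +0.210/-0.210 → slack +0.290/-0.370; half-tol=0.210, Σhalf²=0.058500
  -C: nom -2.040 → Σnom=58.750; wc +0.430/-0.420 → slack +0.720/-0.790; half-tol=0.425, Σhalf²=0.239125
Nominal = 58.750. Worst-case = [58.750 - 0.790, 58.750 + 0.720] = [57.960, 59.470]. RSS = √0.239125 = 0.489.

nominal=58.750 wc=[57.960,59.470] rss=0.489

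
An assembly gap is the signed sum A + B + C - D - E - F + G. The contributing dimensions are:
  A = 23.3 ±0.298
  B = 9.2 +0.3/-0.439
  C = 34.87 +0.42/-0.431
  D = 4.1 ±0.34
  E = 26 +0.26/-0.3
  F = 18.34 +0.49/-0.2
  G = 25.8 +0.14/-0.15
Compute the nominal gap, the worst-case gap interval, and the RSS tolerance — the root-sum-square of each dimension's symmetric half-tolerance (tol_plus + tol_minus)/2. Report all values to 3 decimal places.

Stack each dimension's contribution:
  +A: nom +23.300 → Σnom=23.300; wc +0.298/-0.298 → slack +0.298/-0.298; half-tol=0.298, Σhalf²=0.088804
  +B: nom +9.200 → Σnom=32.500; wc +0.300/-0.439 → slack +0.598/-0.737; half-tol=0.369, Σhalf²=0.225334
  +C: nom +34.870 → Σnom=67.370; wc +0.420/-0.431 → slack +1.018/-1.168; half-tol=0.425, Σhalf²=0.406384
  -D: nom -4.100 → Σnom=63.270; wc +0.340/-0.340 → slack +1.358/-1.508; half-tol=0.340, Σhalf²=0.521984
  -E: nom -26.000 → Σnom=37.270; wc +0.300/-0.260 → slack +1.658/-1.768; half-tol=0.280, Σhalf²=0.600384
  -F: nom -18.340 → Σnom=18.930; wc +0.200/-0.490 → slack +1.858/-2.258; half-tol=0.345, Σhalf²=0.719409
  +G: nom +25.800 → Σnom=44.730; wc +0.140/-0.150 → slack +1.998/-2.408; half-tol=0.145, Σhalf²=0.740434
Nominal = 44.730. Worst-case = [44.730 - 2.408, 44.730 + 1.998] = [42.322, 46.728]. RSS = √0.740434 = 0.860.

nominal=44.730 wc=[42.322,46.728] rss=0.860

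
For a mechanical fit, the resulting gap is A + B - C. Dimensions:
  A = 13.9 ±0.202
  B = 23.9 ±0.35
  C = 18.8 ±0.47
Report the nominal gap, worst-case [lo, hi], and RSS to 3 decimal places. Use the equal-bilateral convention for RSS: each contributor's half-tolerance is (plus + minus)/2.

Stack each dimension's contribution:
  +A: nom +13.900 → Σnom=13.900; wc +0.202/-0.202 → slack +0.202/-0.202; half-tol=0.202, Σhalf²=0.040804
  +B: nom +23.900 → Σnom=37.800; wc +0.350/-0.350 → slack +0.552/-0.552; half-tol=0.350, Σhalf²=0.163304
  -C: nom -18.800 → Σnom=19.000; wc +0.470/-0.470 → slack +1.022/-1.022; half-tol=0.470, Σhalf²=0.384204
Nominal = 19.000. Worst-case = [19.000 - 1.022, 19.000 + 1.022] = [17.978, 20.022]. RSS = √0.384204 = 0.620.

nominal=19.000 wc=[17.978,20.022] rss=0.620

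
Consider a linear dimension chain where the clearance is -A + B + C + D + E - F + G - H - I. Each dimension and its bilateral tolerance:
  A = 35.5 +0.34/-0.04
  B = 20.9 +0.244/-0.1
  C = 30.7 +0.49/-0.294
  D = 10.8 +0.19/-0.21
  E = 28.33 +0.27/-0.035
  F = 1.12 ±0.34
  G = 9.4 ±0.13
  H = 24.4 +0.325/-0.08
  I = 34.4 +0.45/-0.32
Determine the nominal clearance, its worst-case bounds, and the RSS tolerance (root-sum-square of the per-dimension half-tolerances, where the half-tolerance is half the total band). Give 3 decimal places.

nominal=4.710 wc=[2.486,6.814] rss=0.777

Stack each dimension's contribution:
  -A: nom -35.500 → Σnom=-35.500; wc +0.040/-0.340 → slack +0.040/-0.340; half-tol=0.190, Σhalf²=0.036100
  +B: nom +20.900 → Σnom=-14.600; wc +0.244/-0.100 → slack +0.284/-0.440; half-tol=0.172, Σhalf²=0.065684
  +C: nom +30.700 → Σnom=16.100; wc +0.490/-0.294 → slack +0.774/-0.734; half-tol=0.392, Σhalf²=0.219348
  +D: nom +10.800 → Σnom=26.900; wc +0.190/-0.210 → slack +0.964/-0.944; half-tol=0.200, Σhalf²=0.259348
  +E: nom +28.330 → Σnom=55.230; wc +0.270/-0.035 → slack +1.234/-0.979; half-tol=0.153, Σhalf²=0.282604
  -F: nom -1.120 → Σnom=54.110; wc +0.340/-0.340 → slack +1.574/-1.319; half-tol=0.340, Σhalf²=0.398204
  +G: nom +9.400 → Σnom=63.510; wc +0.130/-0.130 → slack +1.704/-1.449; half-tol=0.130, Σhalf²=0.415104
  -H: nom -24.400 → Σnom=39.110; wc +0.080/-0.325 → slack +1.784/-1.774; half-tol=0.203, Σhalf²=0.456111
  -I: nom -34.400 → Σnom=4.710; wc +0.320/-0.450 → slack +2.104/-2.224; half-tol=0.385, Σhalf²=0.604336
Nominal = 4.710. Worst-case = [4.710 - 2.224, 4.710 + 2.104] = [2.486, 6.814]. RSS = √0.604336 = 0.777.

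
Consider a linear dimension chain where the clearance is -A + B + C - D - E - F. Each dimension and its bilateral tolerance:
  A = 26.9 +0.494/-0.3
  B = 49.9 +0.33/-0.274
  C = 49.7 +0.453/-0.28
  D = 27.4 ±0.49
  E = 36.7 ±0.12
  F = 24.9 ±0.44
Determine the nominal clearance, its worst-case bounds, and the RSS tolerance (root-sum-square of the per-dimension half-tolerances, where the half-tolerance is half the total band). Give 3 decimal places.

nominal=-16.300 wc=[-18.398,-14.167] rss=0.912

Stack each dimension's contribution:
  -A: nom -26.900 → Σnom=-26.900; wc +0.300/-0.494 → slack +0.300/-0.494; half-tol=0.397, Σhalf²=0.157609
  +B: nom +49.900 → Σnom=23.000; wc +0.330/-0.274 → slack +0.630/-0.768; half-tol=0.302, Σhalf²=0.248813
  +C: nom +49.700 → Σnom=72.700; wc +0.453/-0.280 → slack +1.083/-1.048; half-tol=0.367, Σhalf²=0.383135
  -D: nom -27.400 → Σnom=45.300; wc +0.490/-0.490 → slack +1.573/-1.538; half-tol=0.490, Σhalf²=0.623235
  -E: nom -36.700 → Σnom=8.600; wc +0.120/-0.120 → slack +1.693/-1.658; half-tol=0.120, Σhalf²=0.637635
  -F: nom -24.900 → Σnom=-16.300; wc +0.440/-0.440 → slack +2.133/-2.098; half-tol=0.440, Σhalf²=0.831235
Nominal = -16.300. Worst-case = [-16.300 - 2.098, -16.300 + 2.133] = [-18.398, -14.167]. RSS = √0.831235 = 0.912.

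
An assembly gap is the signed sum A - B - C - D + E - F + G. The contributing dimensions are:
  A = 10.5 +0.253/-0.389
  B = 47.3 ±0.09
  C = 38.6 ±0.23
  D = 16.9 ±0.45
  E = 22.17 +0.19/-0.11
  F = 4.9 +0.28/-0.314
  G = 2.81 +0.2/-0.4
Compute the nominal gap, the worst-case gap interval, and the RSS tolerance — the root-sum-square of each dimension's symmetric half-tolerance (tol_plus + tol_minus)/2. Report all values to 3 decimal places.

Stack each dimension's contribution:
  +A: nom +10.500 → Σnom=10.500; wc +0.253/-0.389 → slack +0.253/-0.389; half-tol=0.321, Σhalf²=0.103041
  -B: nom -47.300 → Σnom=-36.800; wc +0.090/-0.090 → slack +0.343/-0.479; half-tol=0.090, Σhalf²=0.111141
  -C: nom -38.600 → Σnom=-75.400; wc +0.230/-0.230 → slack +0.573/-0.709; half-tol=0.230, Σhalf²=0.164041
  -D: nom -16.900 → Σnom=-92.300; wc +0.450/-0.450 → slack +1.023/-1.159; half-tol=0.450, Σhalf²=0.366541
  +E: nom +22.170 → Σnom=-70.130; wc +0.190/-0.110 → slack +1.213/-1.269; half-tol=0.150, Σhalf²=0.389041
  -F: nom -4.900 → Σnom=-75.030; wc +0.314/-0.280 → slack +1.527/-1.549; half-tol=0.297, Σhalf²=0.477250
  +G: nom +2.810 → Σnom=-72.220; wc +0.200/-0.400 → slack +1.727/-1.949; half-tol=0.300, Σhalf²=0.567250
Nominal = -72.220. Worst-case = [-72.220 - 1.949, -72.220 + 1.727] = [-74.169, -70.493]. RSS = √0.567250 = 0.753.

nominal=-72.220 wc=[-74.169,-70.493] rss=0.753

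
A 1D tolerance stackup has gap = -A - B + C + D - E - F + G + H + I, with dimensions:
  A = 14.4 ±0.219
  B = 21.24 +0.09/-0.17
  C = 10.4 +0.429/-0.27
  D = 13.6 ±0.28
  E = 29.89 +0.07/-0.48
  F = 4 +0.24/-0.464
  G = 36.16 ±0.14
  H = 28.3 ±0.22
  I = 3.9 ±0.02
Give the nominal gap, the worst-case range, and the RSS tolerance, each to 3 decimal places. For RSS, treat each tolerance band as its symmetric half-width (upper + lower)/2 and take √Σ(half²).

Stack each dimension's contribution:
  -A: nom -14.400 → Σnom=-14.400; wc +0.219/-0.219 → slack +0.219/-0.219; half-tol=0.219, Σhalf²=0.047961
  -B: nom -21.240 → Σnom=-35.640; wc +0.170/-0.090 → slack +0.389/-0.309; half-tol=0.130, Σhalf²=0.064861
  +C: nom +10.400 → Σnom=-25.240; wc +0.429/-0.270 → slack +0.818/-0.579; half-tol=0.350, Σhalf²=0.187011
  +D: nom +13.600 → Σnom=-11.640; wc +0.280/-0.280 → slack +1.098/-0.859; half-tol=0.280, Σhalf²=0.265411
  -E: nom -29.890 → Σnom=-41.530; wc +0.480/-0.070 → slack +1.578/-0.929; half-tol=0.275, Σhalf²=0.341036
  -F: nom -4.000 → Σnom=-45.530; wc +0.464/-0.240 → slack +2.042/-1.169; half-tol=0.352, Σhalf²=0.464940
  +G: nom +36.160 → Σnom=-9.370; wc +0.140/-0.140 → slack +2.182/-1.309; half-tol=0.140, Σhalf²=0.484540
  +H: nom +28.300 → Σnom=18.930; wc +0.220/-0.220 → slack +2.402/-1.529; half-tol=0.220, Σhalf²=0.532940
  +I: nom +3.900 → Σnom=22.830; wc +0.020/-0.020 → slack +2.422/-1.549; half-tol=0.020, Σhalf²=0.533340
Nominal = 22.830. Worst-case = [22.830 - 1.549, 22.830 + 2.422] = [21.281, 25.252]. RSS = √0.533340 = 0.730.

nominal=22.830 wc=[21.281,25.252] rss=0.730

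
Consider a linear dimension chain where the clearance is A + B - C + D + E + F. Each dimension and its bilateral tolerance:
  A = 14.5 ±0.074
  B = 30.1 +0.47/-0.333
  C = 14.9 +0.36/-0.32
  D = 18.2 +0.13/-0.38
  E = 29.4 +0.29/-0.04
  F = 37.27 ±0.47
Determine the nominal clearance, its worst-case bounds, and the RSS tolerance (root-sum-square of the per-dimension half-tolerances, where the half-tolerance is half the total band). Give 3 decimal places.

Stack each dimension's contribution:
  +A: nom +14.500 → Σnom=14.500; wc +0.074/-0.074 → slack +0.074/-0.074; half-tol=0.074, Σhalf²=0.005476
  +B: nom +30.100 → Σnom=44.600; wc +0.470/-0.333 → slack +0.544/-0.407; half-tol=0.401, Σhalf²=0.166678
  -C: nom -14.900 → Σnom=29.700; wc +0.320/-0.360 → slack +0.864/-0.767; half-tol=0.340, Σhalf²=0.282278
  +D: nom +18.200 → Σnom=47.900; wc +0.130/-0.380 → slack +0.994/-1.147; half-tol=0.255, Σhalf²=0.347303
  +E: nom +29.400 → Σnom=77.300; wc +0.290/-0.040 → slack +1.284/-1.187; half-tol=0.165, Σhalf²=0.374528
  +F: nom +37.270 → Σnom=114.570; wc +0.470/-0.470 → slack +1.754/-1.657; half-tol=0.470, Σhalf²=0.595428
Nominal = 114.570. Worst-case = [114.570 - 1.657, 114.570 + 1.754] = [112.913, 116.324]. RSS = √0.595428 = 0.772.

nominal=114.570 wc=[112.913,116.324] rss=0.772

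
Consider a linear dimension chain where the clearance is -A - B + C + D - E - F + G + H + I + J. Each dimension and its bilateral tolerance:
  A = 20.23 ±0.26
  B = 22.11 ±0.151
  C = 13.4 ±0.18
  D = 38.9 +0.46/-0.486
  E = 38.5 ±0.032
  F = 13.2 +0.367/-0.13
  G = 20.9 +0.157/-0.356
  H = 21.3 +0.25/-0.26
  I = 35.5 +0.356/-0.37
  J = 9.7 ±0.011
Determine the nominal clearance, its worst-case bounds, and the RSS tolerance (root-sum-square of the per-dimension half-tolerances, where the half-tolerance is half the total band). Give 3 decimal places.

Stack each dimension's contribution:
  -A: nom -20.230 → Σnom=-20.230; wc +0.260/-0.260 → slack +0.260/-0.260; half-tol=0.260, Σhalf²=0.067600
  -B: nom -22.110 → Σnom=-42.340; wc +0.151/-0.151 → slack +0.411/-0.411; half-tol=0.151, Σhalf²=0.090401
  +C: nom +13.400 → Σnom=-28.940; wc +0.180/-0.180 → slack +0.591/-0.591; half-tol=0.180, Σhalf²=0.122801
  +D: nom +38.900 → Σnom=9.960; wc +0.460/-0.486 → slack +1.051/-1.077; half-tol=0.473, Σhalf²=0.346530
  -E: nom -38.500 → Σnom=-28.540; wc +0.032/-0.032 → slack +1.083/-1.109; half-tol=0.032, Σhalf²=0.347554
  -F: nom -13.200 → Σnom=-41.740; wc +0.130/-0.367 → slack +1.213/-1.476; half-tol=0.248, Σhalf²=0.409306
  +G: nom +20.900 → Σnom=-20.840; wc +0.157/-0.356 → slack +1.370/-1.832; half-tol=0.257, Σhalf²=0.475099
  +H: nom +21.300 → Σnom=0.460; wc +0.250/-0.260 → slack +1.620/-2.092; half-tol=0.255, Σhalf²=0.540123
  +I: nom +35.500 → Σnom=35.960; wc +0.356/-0.370 → slack +1.976/-2.462; half-tol=0.363, Σhalf²=0.671893
  +J: nom +9.700 → Σnom=45.660; wc +0.011/-0.011 → slack +1.987/-2.473; half-tol=0.011, Σhalf²=0.672014
Nominal = 45.660. Worst-case = [45.660 - 2.473, 45.660 + 1.987] = [43.187, 47.647]. RSS = √0.672014 = 0.820.

nominal=45.660 wc=[43.187,47.647] rss=0.820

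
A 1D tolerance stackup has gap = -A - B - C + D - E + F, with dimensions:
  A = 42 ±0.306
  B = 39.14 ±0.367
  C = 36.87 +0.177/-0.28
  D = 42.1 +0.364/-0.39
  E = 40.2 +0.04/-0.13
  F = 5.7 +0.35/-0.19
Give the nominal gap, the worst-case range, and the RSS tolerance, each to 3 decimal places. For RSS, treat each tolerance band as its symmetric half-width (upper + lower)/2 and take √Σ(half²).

Stack each dimension's contribution:
  -A: nom -42.000 → Σnom=-42.000; wc +0.306/-0.306 → slack +0.306/-0.306; half-tol=0.306, Σhalf²=0.093636
  -B: nom -39.140 → Σnom=-81.140; wc +0.367/-0.367 → slack +0.673/-0.673; half-tol=0.367, Σhalf²=0.228325
  -C: nom -36.870 → Σnom=-118.010; wc +0.280/-0.177 → slack +0.953/-0.850; half-tol=0.229, Σhalf²=0.280537
  +D: nom +42.100 → Σnom=-75.910; wc +0.364/-0.390 → slack +1.317/-1.240; half-tol=0.377, Σhalf²=0.422666
  -E: nom -40.200 → Σnom=-116.110; wc +0.130/-0.040 → slack +1.447/-1.280; half-tol=0.085, Σhalf²=0.429891
  +F: nom +5.700 → Σnom=-110.410; wc +0.350/-0.190 → slack +1.797/-1.470; half-tol=0.270, Σhalf²=0.502791
Nominal = -110.410. Worst-case = [-110.410 - 1.470, -110.410 + 1.797] = [-111.880, -108.613]. RSS = √0.502791 = 0.709.

nominal=-110.410 wc=[-111.880,-108.613] rss=0.709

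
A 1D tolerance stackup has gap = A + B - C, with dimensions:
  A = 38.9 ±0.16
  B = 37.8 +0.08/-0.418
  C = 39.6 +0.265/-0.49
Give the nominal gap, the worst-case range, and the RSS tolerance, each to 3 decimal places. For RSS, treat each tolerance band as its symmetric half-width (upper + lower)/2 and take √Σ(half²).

nominal=37.100 wc=[36.257,37.830] rss=0.480

Stack each dimension's contribution:
  +A: nom +38.900 → Σnom=38.900; wc +0.160/-0.160 → slack +0.160/-0.160; half-tol=0.160, Σhalf²=0.025600
  +B: nom +37.800 → Σnom=76.700; wc +0.080/-0.418 → slack +0.240/-0.578; half-tol=0.249, Σhalf²=0.087601
  -C: nom -39.600 → Σnom=37.100; wc +0.490/-0.265 → slack +0.730/-0.843; half-tol=0.378, Σhalf²=0.230107
Nominal = 37.100. Worst-case = [37.100 - 0.843, 37.100 + 0.730] = [36.257, 37.830]. RSS = √0.230107 = 0.480.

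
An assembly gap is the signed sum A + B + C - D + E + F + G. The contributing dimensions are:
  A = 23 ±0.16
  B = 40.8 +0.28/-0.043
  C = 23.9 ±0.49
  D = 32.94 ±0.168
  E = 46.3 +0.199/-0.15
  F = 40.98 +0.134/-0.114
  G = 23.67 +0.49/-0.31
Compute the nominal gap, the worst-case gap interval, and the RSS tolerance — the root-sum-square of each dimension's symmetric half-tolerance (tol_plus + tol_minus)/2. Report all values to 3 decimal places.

nominal=165.710 wc=[164.275,167.631] rss=0.725

Stack each dimension's contribution:
  +A: nom +23.000 → Σnom=23.000; wc +0.160/-0.160 → slack +0.160/-0.160; half-tol=0.160, Σhalf²=0.025600
  +B: nom +40.800 → Σnom=63.800; wc +0.280/-0.043 → slack +0.440/-0.203; half-tol=0.162, Σhalf²=0.051682
  +C: nom +23.900 → Σnom=87.700; wc +0.490/-0.490 → slack +0.930/-0.693; half-tol=0.490, Σhalf²=0.291782
  -D: nom -32.940 → Σnom=54.760; wc +0.168/-0.168 → slack +1.098/-0.861; half-tol=0.168, Σhalf²=0.320006
  +E: nom +46.300 → Σnom=101.060; wc +0.199/-0.150 → slack +1.297/-1.011; half-tol=0.174, Σhalf²=0.350457
  +F: nom +40.980 → Σnom=142.040; wc +0.134/-0.114 → slack +1.431/-1.125; half-tol=0.124, Σhalf²=0.365833
  +G: nom +23.670 → Σnom=165.710; wc +0.490/-0.310 → slack +1.921/-1.435; half-tol=0.400, Σhalf²=0.525833
Nominal = 165.710. Worst-case = [165.710 - 1.435, 165.710 + 1.921] = [164.275, 167.631]. RSS = √0.525833 = 0.725.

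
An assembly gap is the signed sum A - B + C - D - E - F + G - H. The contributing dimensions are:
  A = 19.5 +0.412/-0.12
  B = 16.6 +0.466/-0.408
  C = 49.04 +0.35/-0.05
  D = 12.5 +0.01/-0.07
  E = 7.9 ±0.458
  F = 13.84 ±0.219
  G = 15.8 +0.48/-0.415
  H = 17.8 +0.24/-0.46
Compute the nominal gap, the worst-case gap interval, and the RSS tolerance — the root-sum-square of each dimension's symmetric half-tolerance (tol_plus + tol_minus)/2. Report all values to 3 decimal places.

nominal=15.700 wc=[13.722,18.557] rss=0.940

Stack each dimension's contribution:
  +A: nom +19.500 → Σnom=19.500; wc +0.412/-0.120 → slack +0.412/-0.120; half-tol=0.266, Σhalf²=0.070756
  -B: nom -16.600 → Σnom=2.900; wc +0.408/-0.466 → slack +0.820/-0.586; half-tol=0.437, Σhalf²=0.261725
  +C: nom +49.040 → Σnom=51.940; wc +0.350/-0.050 → slack +1.170/-0.636; half-tol=0.200, Σhalf²=0.301725
  -D: nom -12.500 → Σnom=39.440; wc +0.070/-0.010 → slack +1.240/-0.646; half-tol=0.040, Σhalf²=0.303325
  -E: nom -7.900 → Σnom=31.540; wc +0.458/-0.458 → slack +1.698/-1.104; half-tol=0.458, Σhalf²=0.513089
  -F: nom -13.840 → Σnom=17.700; wc +0.219/-0.219 → slack +1.917/-1.323; half-tol=0.219, Σhalf²=0.561050
  +G: nom +15.800 → Σnom=33.500; wc +0.480/-0.415 → slack +2.397/-1.738; half-tol=0.448, Σhalf²=0.761306
  -H: nom -17.800 → Σnom=15.700; wc +0.460/-0.240 → slack +2.857/-1.978; half-tol=0.350, Σhalf²=0.883806
Nominal = 15.700. Worst-case = [15.700 - 1.978, 15.700 + 2.857] = [13.722, 18.557]. RSS = √0.883806 = 0.940.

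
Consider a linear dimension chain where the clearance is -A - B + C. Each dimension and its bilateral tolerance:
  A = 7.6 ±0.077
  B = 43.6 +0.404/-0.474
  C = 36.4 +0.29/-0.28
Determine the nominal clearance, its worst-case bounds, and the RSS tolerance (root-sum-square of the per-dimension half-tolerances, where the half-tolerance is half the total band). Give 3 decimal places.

Stack each dimension's contribution:
  -A: nom -7.600 → Σnom=-7.600; wc +0.077/-0.077 → slack +0.077/-0.077; half-tol=0.077, Σhalf²=0.005929
  -B: nom -43.600 → Σnom=-51.200; wc +0.474/-0.404 → slack +0.551/-0.481; half-tol=0.439, Σhalf²=0.198650
  +C: nom +36.400 → Σnom=-14.800; wc +0.290/-0.280 → slack +0.841/-0.761; half-tol=0.285, Σhalf²=0.279875
Nominal = -14.800. Worst-case = [-14.800 - 0.761, -14.800 + 0.841] = [-15.561, -13.959]. RSS = √0.279875 = 0.529.

nominal=-14.800 wc=[-15.561,-13.959] rss=0.529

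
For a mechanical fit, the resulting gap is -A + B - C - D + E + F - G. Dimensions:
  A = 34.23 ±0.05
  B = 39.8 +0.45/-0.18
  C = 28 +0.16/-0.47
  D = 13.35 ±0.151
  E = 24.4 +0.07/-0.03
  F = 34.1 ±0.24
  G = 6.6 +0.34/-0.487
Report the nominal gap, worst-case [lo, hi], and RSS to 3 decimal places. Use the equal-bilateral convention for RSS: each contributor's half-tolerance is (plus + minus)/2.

Stack each dimension's contribution:
  -A: nom -34.230 → Σnom=-34.230; wc +0.050/-0.050 → slack +0.050/-0.050; half-tol=0.050, Σhalf²=0.002500
  +B: nom +39.800 → Σnom=5.570; wc +0.450/-0.180 → slack +0.500/-0.230; half-tol=0.315, Σhalf²=0.101725
  -C: nom -28.000 → Σnom=-22.430; wc +0.470/-0.160 → slack +0.970/-0.390; half-tol=0.315, Σhalf²=0.200950
  -D: nom -13.350 → Σnom=-35.780; wc +0.151/-0.151 → slack +1.121/-0.541; half-tol=0.151, Σhalf²=0.223751
  +E: nom +24.400 → Σnom=-11.380; wc +0.070/-0.030 → slack +1.191/-0.571; half-tol=0.050, Σhalf²=0.226251
  +F: nom +34.100 → Σnom=22.720; wc +0.240/-0.240 → slack +1.431/-0.811; half-tol=0.240, Σhalf²=0.283851
  -G: nom -6.600 → Σnom=16.120; wc +0.487/-0.340 → slack +1.918/-1.151; half-tol=0.413, Σhalf²=0.454833
Nominal = 16.120. Worst-case = [16.120 - 1.151, 16.120 + 1.918] = [14.969, 18.038]. RSS = √0.454833 = 0.674.

nominal=16.120 wc=[14.969,18.038] rss=0.674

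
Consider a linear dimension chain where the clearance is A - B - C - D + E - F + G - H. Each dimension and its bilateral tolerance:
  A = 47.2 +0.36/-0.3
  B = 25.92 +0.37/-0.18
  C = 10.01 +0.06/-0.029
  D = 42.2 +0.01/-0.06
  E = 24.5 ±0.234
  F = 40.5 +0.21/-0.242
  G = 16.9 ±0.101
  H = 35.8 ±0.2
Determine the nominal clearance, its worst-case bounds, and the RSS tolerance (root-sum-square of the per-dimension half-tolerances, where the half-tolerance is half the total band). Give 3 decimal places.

Stack each dimension's contribution:
  +A: nom +47.200 → Σnom=47.200; wc +0.360/-0.300 → slack +0.360/-0.300; half-tol=0.330, Σhalf²=0.108900
  -B: nom -25.920 → Σnom=21.280; wc +0.180/-0.370 → slack +0.540/-0.670; half-tol=0.275, Σhalf²=0.184525
  -C: nom -10.010 → Σnom=11.270; wc +0.029/-0.060 → slack +0.569/-0.730; half-tol=0.044, Σhalf²=0.186505
  -D: nom -42.200 → Σnom=-30.930; wc +0.060/-0.010 → slack +0.629/-0.740; half-tol=0.035, Σhalf²=0.187730
  +E: nom +24.500 → Σnom=-6.430; wc +0.234/-0.234 → slack +0.863/-0.974; half-tol=0.234, Σhalf²=0.242486
  -F: nom -40.500 → Σnom=-46.930; wc +0.242/-0.210 → slack +1.105/-1.184; half-tol=0.226, Σhalf²=0.293562
  +G: nom +16.900 → Σnom=-30.030; wc +0.101/-0.101 → slack +1.206/-1.285; half-tol=0.101, Σhalf²=0.303763
  -H: nom -35.800 → Σnom=-65.830; wc +0.200/-0.200 → slack +1.406/-1.485; half-tol=0.200, Σhalf²=0.343763
Nominal = -65.830. Worst-case = [-65.830 - 1.485, -65.830 + 1.406] = [-67.315, -64.424]. RSS = √0.343763 = 0.586.

nominal=-65.830 wc=[-67.315,-64.424] rss=0.586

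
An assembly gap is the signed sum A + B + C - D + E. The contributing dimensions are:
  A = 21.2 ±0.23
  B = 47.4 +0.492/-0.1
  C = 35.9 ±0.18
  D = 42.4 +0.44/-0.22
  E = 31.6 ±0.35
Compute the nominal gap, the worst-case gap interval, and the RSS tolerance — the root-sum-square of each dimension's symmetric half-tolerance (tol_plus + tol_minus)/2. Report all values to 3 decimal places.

Stack each dimension's contribution:
  +A: nom +21.200 → Σnom=21.200; wc +0.230/-0.230 → slack +0.230/-0.230; half-tol=0.230, Σhalf²=0.052900
  +B: nom +47.400 → Σnom=68.600; wc +0.492/-0.100 → slack +0.722/-0.330; half-tol=0.296, Σhalf²=0.140516
  +C: nom +35.900 → Σnom=104.500; wc +0.180/-0.180 → slack +0.902/-0.510; half-tol=0.180, Σhalf²=0.172916
  -D: nom -42.400 → Σnom=62.100; wc +0.220/-0.440 → slack +1.122/-0.950; half-tol=0.330, Σhalf²=0.281816
  +E: nom +31.600 → Σnom=93.700; wc +0.350/-0.350 → slack +1.472/-1.300; half-tol=0.350, Σhalf²=0.404316
Nominal = 93.700. Worst-case = [93.700 - 1.300, 93.700 + 1.472] = [92.400, 95.172]. RSS = √0.404316 = 0.636.

nominal=93.700 wc=[92.400,95.172] rss=0.636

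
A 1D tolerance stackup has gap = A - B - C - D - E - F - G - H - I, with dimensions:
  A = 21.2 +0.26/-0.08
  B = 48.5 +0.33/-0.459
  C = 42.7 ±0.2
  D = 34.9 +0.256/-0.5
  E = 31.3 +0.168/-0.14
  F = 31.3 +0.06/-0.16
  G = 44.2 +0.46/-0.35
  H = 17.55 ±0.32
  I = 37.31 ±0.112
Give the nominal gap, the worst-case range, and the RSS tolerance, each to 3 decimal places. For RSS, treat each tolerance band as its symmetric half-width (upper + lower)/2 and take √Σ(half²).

Stack each dimension's contribution:
  +A: nom +21.200 → Σnom=21.200; wc +0.260/-0.080 → slack +0.260/-0.080; half-tol=0.170, Σhalf²=0.028900
  -B: nom -48.500 → Σnom=-27.300; wc +0.459/-0.330 → slack +0.719/-0.410; half-tol=0.395, Σhalf²=0.184530
  -C: nom -42.700 → Σnom=-70.000; wc +0.200/-0.200 → slack +0.919/-0.610; half-tol=0.200, Σhalf²=0.224530
  -D: nom -34.900 → Σnom=-104.900; wc +0.500/-0.256 → slack +1.419/-0.866; half-tol=0.378, Σhalf²=0.367414
  -E: nom -31.300 → Σnom=-136.200; wc +0.140/-0.168 → slack +1.559/-1.034; half-tol=0.154, Σhalf²=0.391130
  -F: nom -31.300 → Σnom=-167.500; wc +0.160/-0.060 → slack +1.719/-1.094; half-tol=0.110, Σhalf²=0.403230
  -G: nom -44.200 → Σnom=-211.700; wc +0.350/-0.460 → slack +2.069/-1.554; half-tol=0.405, Σhalf²=0.567255
  -H: nom -17.550 → Σnom=-229.250; wc +0.320/-0.320 → slack +2.389/-1.874; half-tol=0.320, Σhalf²=0.669655
  -I: nom -37.310 → Σnom=-266.560; wc +0.112/-0.112 → slack +2.501/-1.986; half-tol=0.112, Σhalf²=0.682199
Nominal = -266.560. Worst-case = [-266.560 - 1.986, -266.560 + 2.501] = [-268.546, -264.059]. RSS = √0.682199 = 0.826.

nominal=-266.560 wc=[-268.546,-264.059] rss=0.826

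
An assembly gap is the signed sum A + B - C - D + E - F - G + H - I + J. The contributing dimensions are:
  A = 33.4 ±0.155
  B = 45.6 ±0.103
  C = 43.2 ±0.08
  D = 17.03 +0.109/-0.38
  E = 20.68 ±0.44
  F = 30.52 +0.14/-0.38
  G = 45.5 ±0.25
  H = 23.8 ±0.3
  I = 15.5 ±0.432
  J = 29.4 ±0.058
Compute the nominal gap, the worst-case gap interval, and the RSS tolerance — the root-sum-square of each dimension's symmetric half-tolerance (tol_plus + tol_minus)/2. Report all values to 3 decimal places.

nominal=1.130 wc=[-0.937,3.708] rss=0.839

Stack each dimension's contribution:
  +A: nom +33.400 → Σnom=33.400; wc +0.155/-0.155 → slack +0.155/-0.155; half-tol=0.155, Σhalf²=0.024025
  +B: nom +45.600 → Σnom=79.000; wc +0.103/-0.103 → slack +0.258/-0.258; half-tol=0.103, Σhalf²=0.034634
  -C: nom -43.200 → Σnom=35.800; wc +0.080/-0.080 → slack +0.338/-0.338; half-tol=0.080, Σhalf²=0.041034
  -D: nom -17.030 → Σnom=18.770; wc +0.380/-0.109 → slack +0.718/-0.447; half-tol=0.244, Σhalf²=0.100814
  +E: nom +20.680 → Σnom=39.450; wc +0.440/-0.440 → slack +1.158/-0.887; half-tol=0.440, Σhalf²=0.294414
  -F: nom -30.520 → Σnom=8.930; wc +0.380/-0.140 → slack +1.538/-1.027; half-tol=0.260, Σhalf²=0.362014
  -G: nom -45.500 → Σnom=-36.570; wc +0.250/-0.250 → slack +1.788/-1.277; half-tol=0.250, Σhalf²=0.424514
  +H: nom +23.800 → Σnom=-12.770; wc +0.300/-0.300 → slack +2.088/-1.577; half-tol=0.300, Σhalf²=0.514514
  -I: nom -15.500 → Σnom=-28.270; wc +0.432/-0.432 → slack +2.520/-2.009; half-tol=0.432, Σhalf²=0.701138
  +J: nom +29.400 → Σnom=1.130; wc +0.058/-0.058 → slack +2.578/-2.067; half-tol=0.058, Σhalf²=0.704502
Nominal = 1.130. Worst-case = [1.130 - 2.067, 1.130 + 2.578] = [-0.937, 3.708]. RSS = √0.704502 = 0.839.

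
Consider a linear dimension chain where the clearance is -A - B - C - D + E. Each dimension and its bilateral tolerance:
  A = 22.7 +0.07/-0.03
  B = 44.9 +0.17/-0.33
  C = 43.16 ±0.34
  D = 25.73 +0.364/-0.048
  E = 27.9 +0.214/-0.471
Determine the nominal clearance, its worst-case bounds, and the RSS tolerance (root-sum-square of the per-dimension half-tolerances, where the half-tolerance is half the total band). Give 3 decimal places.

Stack each dimension's contribution:
  -A: nom -22.700 → Σnom=-22.700; wc +0.030/-0.070 → slack +0.030/-0.070; half-tol=0.050, Σhalf²=0.002500
  -B: nom -44.900 → Σnom=-67.600; wc +0.330/-0.170 → slack +0.360/-0.240; half-tol=0.250, Σhalf²=0.065000
  -C: nom -43.160 → Σnom=-110.760; wc +0.340/-0.340 → slack +0.700/-0.580; half-tol=0.340, Σhalf²=0.180600
  -D: nom -25.730 → Σnom=-136.490; wc +0.048/-0.364 → slack +0.748/-0.944; half-tol=0.206, Σhalf²=0.223036
  +E: nom +27.900 → Σnom=-108.590; wc +0.214/-0.471 → slack +0.962/-1.415; half-tol=0.342, Σhalf²=0.340342
Nominal = -108.590. Worst-case = [-108.590 - 1.415, -108.590 + 0.962] = [-110.005, -107.628]. RSS = √0.340342 = 0.583.

nominal=-108.590 wc=[-110.005,-107.628] rss=0.583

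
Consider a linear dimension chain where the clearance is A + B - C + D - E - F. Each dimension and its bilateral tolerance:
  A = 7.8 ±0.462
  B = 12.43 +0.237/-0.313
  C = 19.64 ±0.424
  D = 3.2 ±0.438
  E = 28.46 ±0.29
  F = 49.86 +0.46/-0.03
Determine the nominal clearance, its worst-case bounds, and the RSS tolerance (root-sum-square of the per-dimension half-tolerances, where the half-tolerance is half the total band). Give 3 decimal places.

nominal=-74.530 wc=[-76.917,-72.649] rss=0.897

Stack each dimension's contribution:
  +A: nom +7.800 → Σnom=7.800; wc +0.462/-0.462 → slack +0.462/-0.462; half-tol=0.462, Σhalf²=0.213444
  +B: nom +12.430 → Σnom=20.230; wc +0.237/-0.313 → slack +0.699/-0.775; half-tol=0.275, Σhalf²=0.289069
  -C: nom -19.640 → Σnom=0.590; wc +0.424/-0.424 → slack +1.123/-1.199; half-tol=0.424, Σhalf²=0.468845
  +D: nom +3.200 → Σnom=3.790; wc +0.438/-0.438 → slack +1.561/-1.637; half-tol=0.438, Σhalf²=0.660689
  -E: nom -28.460 → Σnom=-24.670; wc +0.290/-0.290 → slack +1.851/-1.927; half-tol=0.290, Σhalf²=0.744789
  -F: nom -49.860 → Σnom=-74.530; wc +0.030/-0.460 → slack +1.881/-2.387; half-tol=0.245, Σhalf²=0.804814
Nominal = -74.530. Worst-case = [-74.530 - 2.387, -74.530 + 1.881] = [-76.917, -72.649]. RSS = √0.804814 = 0.897.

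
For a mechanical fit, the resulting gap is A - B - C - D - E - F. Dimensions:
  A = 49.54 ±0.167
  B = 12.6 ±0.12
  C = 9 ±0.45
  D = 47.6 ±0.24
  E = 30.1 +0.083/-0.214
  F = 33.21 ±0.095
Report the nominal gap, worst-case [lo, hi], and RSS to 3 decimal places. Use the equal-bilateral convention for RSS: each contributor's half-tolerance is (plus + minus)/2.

nominal=-82.970 wc=[-84.125,-81.684] rss=0.577

Stack each dimension's contribution:
  +A: nom +49.540 → Σnom=49.540; wc +0.167/-0.167 → slack +0.167/-0.167; half-tol=0.167, Σhalf²=0.027889
  -B: nom -12.600 → Σnom=36.940; wc +0.120/-0.120 → slack +0.287/-0.287; half-tol=0.120, Σhalf²=0.042289
  -C: nom -9.000 → Σnom=27.940; wc +0.450/-0.450 → slack +0.737/-0.737; half-tol=0.450, Σhalf²=0.244789
  -D: nom -47.600 → Σnom=-19.660; wc +0.240/-0.240 → slack +0.977/-0.977; half-tol=0.240, Σhalf²=0.302389
  -E: nom -30.100 → Σnom=-49.760; wc +0.214/-0.083 → slack +1.191/-1.060; half-tol=0.148, Σhalf²=0.324441
  -F: nom -33.210 → Σnom=-82.970; wc +0.095/-0.095 → slack +1.286/-1.155; half-tol=0.095, Σhalf²=0.333466
Nominal = -82.970. Worst-case = [-82.970 - 1.155, -82.970 + 1.286] = [-84.125, -81.684]. RSS = √0.333466 = 0.577.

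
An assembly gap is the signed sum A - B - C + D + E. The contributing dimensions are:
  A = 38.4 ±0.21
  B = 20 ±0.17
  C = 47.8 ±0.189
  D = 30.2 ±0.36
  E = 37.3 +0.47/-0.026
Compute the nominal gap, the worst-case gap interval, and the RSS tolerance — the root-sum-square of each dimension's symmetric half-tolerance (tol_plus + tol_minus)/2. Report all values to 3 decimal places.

nominal=38.100 wc=[37.145,39.499] rss=0.548

Stack each dimension's contribution:
  +A: nom +38.400 → Σnom=38.400; wc +0.210/-0.210 → slack +0.210/-0.210; half-tol=0.210, Σhalf²=0.044100
  -B: nom -20.000 → Σnom=18.400; wc +0.170/-0.170 → slack +0.380/-0.380; half-tol=0.170, Σhalf²=0.073000
  -C: nom -47.800 → Σnom=-29.400; wc +0.189/-0.189 → slack +0.569/-0.569; half-tol=0.189, Σhalf²=0.108721
  +D: nom +30.200 → Σnom=0.800; wc +0.360/-0.360 → slack +0.929/-0.929; half-tol=0.360, Σhalf²=0.238321
  +E: nom +37.300 → Σnom=38.100; wc +0.470/-0.026 → slack +1.399/-0.955; half-tol=0.248, Σhalf²=0.299825
Nominal = 38.100. Worst-case = [38.100 - 0.955, 38.100 + 1.399] = [37.145, 39.499]. RSS = √0.299825 = 0.548.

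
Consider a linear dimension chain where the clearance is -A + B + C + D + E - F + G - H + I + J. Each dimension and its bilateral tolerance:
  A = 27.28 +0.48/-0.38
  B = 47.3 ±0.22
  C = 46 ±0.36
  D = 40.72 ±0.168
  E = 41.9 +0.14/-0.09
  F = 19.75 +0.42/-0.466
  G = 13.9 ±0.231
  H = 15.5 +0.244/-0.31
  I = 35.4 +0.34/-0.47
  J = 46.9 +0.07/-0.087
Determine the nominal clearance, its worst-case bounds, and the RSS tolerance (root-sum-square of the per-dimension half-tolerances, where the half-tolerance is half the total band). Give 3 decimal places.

nominal=209.590 wc=[206.820,212.275] rss=0.949

Stack each dimension's contribution:
  -A: nom -27.280 → Σnom=-27.280; wc +0.380/-0.480 → slack +0.380/-0.480; half-tol=0.430, Σhalf²=0.184900
  +B: nom +47.300 → Σnom=20.020; wc +0.220/-0.220 → slack +0.600/-0.700; half-tol=0.220, Σhalf²=0.233300
  +C: nom +46.000 → Σnom=66.020; wc +0.360/-0.360 → slack +0.960/-1.060; half-tol=0.360, Σhalf²=0.362900
  +D: nom +40.720 → Σnom=106.740; wc +0.168/-0.168 → slack +1.128/-1.228; half-tol=0.168, Σhalf²=0.391124
  +E: nom +41.900 → Σnom=148.640; wc +0.140/-0.090 → slack +1.268/-1.318; half-tol=0.115, Σhalf²=0.404349
  -F: nom -19.750 → Σnom=128.890; wc +0.466/-0.420 → slack +1.734/-1.738; half-tol=0.443, Σhalf²=0.600598
  +G: nom +13.900 → Σnom=142.790; wc +0.231/-0.231 → slack +1.965/-1.969; half-tol=0.231, Σhalf²=0.653959
  -H: nom -15.500 → Σnom=127.290; wc +0.310/-0.244 → slack +2.275/-2.213; half-tol=0.277, Σhalf²=0.730688
  +I: nom +35.400 → Σnom=162.690; wc +0.340/-0.470 → slack +2.615/-2.683; half-tol=0.405, Σhalf²=0.894713
  +J: nom +46.900 → Σnom=209.590; wc +0.070/-0.087 → slack +2.685/-2.770; half-tol=0.079, Σhalf²=0.900875
Nominal = 209.590. Worst-case = [209.590 - 2.770, 209.590 + 2.685] = [206.820, 212.275]. RSS = √0.900875 = 0.949.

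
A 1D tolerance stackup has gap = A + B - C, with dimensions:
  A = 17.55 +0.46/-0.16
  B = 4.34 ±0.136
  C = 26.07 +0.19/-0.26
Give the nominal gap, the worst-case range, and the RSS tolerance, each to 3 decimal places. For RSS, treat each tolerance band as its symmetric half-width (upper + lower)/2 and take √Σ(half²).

nominal=-4.180 wc=[-4.666,-3.324] rss=0.406

Stack each dimension's contribution:
  +A: nom +17.550 → Σnom=17.550; wc +0.460/-0.160 → slack +0.460/-0.160; half-tol=0.310, Σhalf²=0.096100
  +B: nom +4.340 → Σnom=21.890; wc +0.136/-0.136 → slack +0.596/-0.296; half-tol=0.136, Σhalf²=0.114596
  -C: nom -26.070 → Σnom=-4.180; wc +0.260/-0.190 → slack +0.856/-0.486; half-tol=0.225, Σhalf²=0.165221
Nominal = -4.180. Worst-case = [-4.180 - 0.486, -4.180 + 0.856] = [-4.666, -3.324]. RSS = √0.165221 = 0.406.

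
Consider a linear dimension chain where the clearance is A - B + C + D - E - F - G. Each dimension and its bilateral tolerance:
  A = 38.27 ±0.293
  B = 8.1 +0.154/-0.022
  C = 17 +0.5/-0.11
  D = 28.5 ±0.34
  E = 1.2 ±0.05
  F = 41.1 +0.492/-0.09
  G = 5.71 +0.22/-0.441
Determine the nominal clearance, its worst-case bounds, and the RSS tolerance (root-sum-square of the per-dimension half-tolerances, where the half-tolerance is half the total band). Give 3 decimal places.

nominal=27.660 wc=[26.001,29.396] rss=0.706

Stack each dimension's contribution:
  +A: nom +38.270 → Σnom=38.270; wc +0.293/-0.293 → slack +0.293/-0.293; half-tol=0.293, Σhalf²=0.085849
  -B: nom -8.100 → Σnom=30.170; wc +0.022/-0.154 → slack +0.315/-0.447; half-tol=0.088, Σhalf²=0.093593
  +C: nom +17.000 → Σnom=47.170; wc +0.500/-0.110 → slack +0.815/-0.557; half-tol=0.305, Σhalf²=0.186618
  +D: nom +28.500 → Σnom=75.670; wc +0.340/-0.340 → slack +1.155/-0.897; half-tol=0.340, Σhalf²=0.302218
  -E: nom -1.200 → Σnom=74.470; wc +0.050/-0.050 → slack +1.205/-0.947; half-tol=0.050, Σhalf²=0.304718
  -F: nom -41.100 → Σnom=33.370; wc +0.090/-0.492 → slack +1.295/-1.439; half-tol=0.291, Σhalf²=0.389399
  -G: nom -5.710 → Σnom=27.660; wc +0.441/-0.220 → slack +1.736/-1.659; half-tol=0.331, Σhalf²=0.498629
Nominal = 27.660. Worst-case = [27.660 - 1.659, 27.660 + 1.736] = [26.001, 29.396]. RSS = √0.498629 = 0.706.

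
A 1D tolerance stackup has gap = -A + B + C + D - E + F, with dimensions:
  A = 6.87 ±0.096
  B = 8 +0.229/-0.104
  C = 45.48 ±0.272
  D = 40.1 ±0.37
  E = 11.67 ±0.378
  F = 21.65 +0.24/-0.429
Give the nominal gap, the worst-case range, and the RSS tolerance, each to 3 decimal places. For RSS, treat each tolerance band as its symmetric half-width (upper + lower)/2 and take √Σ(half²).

nominal=96.690 wc=[95.041,98.275] rss=0.709

Stack each dimension's contribution:
  -A: nom -6.870 → Σnom=-6.870; wc +0.096/-0.096 → slack +0.096/-0.096; half-tol=0.096, Σhalf²=0.009216
  +B: nom +8.000 → Σnom=1.130; wc +0.229/-0.104 → slack +0.325/-0.200; half-tol=0.167, Σhalf²=0.036938
  +C: nom +45.480 → Σnom=46.610; wc +0.272/-0.272 → slack +0.597/-0.472; half-tol=0.272, Σhalf²=0.110922
  +D: nom +40.100 → Σnom=86.710; wc +0.370/-0.370 → slack +0.967/-0.842; half-tol=0.370, Σhalf²=0.247822
  -E: nom -11.670 → Σnom=75.040; wc +0.378/-0.378 → slack +1.345/-1.220; half-tol=0.378, Σhalf²=0.390706
  +F: nom +21.650 → Σnom=96.690; wc +0.240/-0.429 → slack +1.585/-1.649; half-tol=0.335, Σhalf²=0.502597
Nominal = 96.690. Worst-case = [96.690 - 1.649, 96.690 + 1.585] = [95.041, 98.275]. RSS = √0.502597 = 0.709.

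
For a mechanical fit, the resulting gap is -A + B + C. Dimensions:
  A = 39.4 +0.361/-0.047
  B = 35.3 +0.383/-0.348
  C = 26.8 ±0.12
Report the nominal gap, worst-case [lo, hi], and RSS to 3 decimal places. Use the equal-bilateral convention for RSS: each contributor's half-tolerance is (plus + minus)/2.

nominal=22.700 wc=[21.871,23.250] rss=0.435

Stack each dimension's contribution:
  -A: nom -39.400 → Σnom=-39.400; wc +0.047/-0.361 → slack +0.047/-0.361; half-tol=0.204, Σhalf²=0.041616
  +B: nom +35.300 → Σnom=-4.100; wc +0.383/-0.348 → slack +0.430/-0.709; half-tol=0.365, Σhalf²=0.175206
  +C: nom +26.800 → Σnom=22.700; wc +0.120/-0.120 → slack +0.550/-0.829; half-tol=0.120, Σhalf²=0.189606
Nominal = 22.700. Worst-case = [22.700 - 0.829, 22.700 + 0.550] = [21.871, 23.250]. RSS = √0.189606 = 0.435.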